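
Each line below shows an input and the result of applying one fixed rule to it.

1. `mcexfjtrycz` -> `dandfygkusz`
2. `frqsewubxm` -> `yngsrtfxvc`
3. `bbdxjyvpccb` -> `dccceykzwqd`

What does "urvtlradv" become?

ewvswumsb

The transformation: shift every letter 1 place forward in the alphabet (wrapping around), then move the last 2 characters to the front (rotate right by 2).
Starting from "urvtlradv": after the first operation, "vswumsbew"; after the second, "ewvswumsb".
(Check on "frqsewubxm": → "gsrtfxvcyn" → "yngsrtfxvc" ✓)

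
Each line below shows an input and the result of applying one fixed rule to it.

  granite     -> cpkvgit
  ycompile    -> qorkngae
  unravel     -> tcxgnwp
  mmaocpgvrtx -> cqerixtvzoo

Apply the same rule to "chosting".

quvkpiej

Each output is the input with this applied: shift every letter 2 places forward in the alphabet (wrapping around), then move the first 2 characters to the end (rotate left by 2).
"chosting" → "ejquvkpi" → "quvkpiej".
(Check on "mmaocpgvrtx": → "oocqerixtvz" → "cqerixtvzoo" ✓)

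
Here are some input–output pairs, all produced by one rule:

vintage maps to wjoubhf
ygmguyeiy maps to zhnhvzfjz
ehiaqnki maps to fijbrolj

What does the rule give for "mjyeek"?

nkzffl

The rule is to shift every letter 1 place forward in the alphabet (wrapping around).
Applying that to "mjyeek" gives "nkzffl".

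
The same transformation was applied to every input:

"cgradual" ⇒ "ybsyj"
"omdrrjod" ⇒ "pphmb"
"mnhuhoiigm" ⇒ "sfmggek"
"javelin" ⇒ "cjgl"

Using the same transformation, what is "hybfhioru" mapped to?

dfgmps

The transformation: delete the first 3 characters, then shift every letter 2 places backward in the alphabet (wrapping around).
Working it through for "hybfhioru": intermediate "fhioru", final "dfgmps".
(Check on "javelin": → "elin" → "cjgl" ✓)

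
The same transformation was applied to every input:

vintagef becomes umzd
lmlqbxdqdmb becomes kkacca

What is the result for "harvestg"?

The rule is to shift every letter 1 place backward in the alphabet (wrapping around), then keep every other character starting from the first (positions 1st, 3rd, 5th, ...).
On "harvestg": the first step gives "gzqudrsf", and the second then gives "gqds".
(Check on "vintagef": → "uhmszfde" → "umzd" ✓)

gqds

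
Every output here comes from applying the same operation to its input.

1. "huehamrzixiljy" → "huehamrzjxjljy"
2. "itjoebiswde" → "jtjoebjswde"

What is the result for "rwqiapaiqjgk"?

rwqjapajqjgk

What's happening: replace every "i" with "j".
"rwqiapaiqjgk" → "rwqjapajqjgk".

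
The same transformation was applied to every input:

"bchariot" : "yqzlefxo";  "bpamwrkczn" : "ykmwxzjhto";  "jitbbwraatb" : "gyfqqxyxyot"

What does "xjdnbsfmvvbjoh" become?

ueglagkyyspscj

Looking at the pairs, the operation is to shift every letter 3 places backward in the alphabet (wrapping around), then take characters alternately from the front and the back (1st, last, 2nd, 2nd-last, ...).
Starting from "xjdnbsfmvvbjoh": after the first operation, "ugakypcjssygle"; after the second, "ueglagkyyspscj".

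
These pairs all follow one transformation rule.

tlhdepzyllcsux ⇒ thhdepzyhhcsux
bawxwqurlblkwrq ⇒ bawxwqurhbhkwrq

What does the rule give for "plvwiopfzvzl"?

What's happening: replace every "l" with "h".
On "plvwiopfzvzl" that produces "phvwiopfzvzh".

phvwiopfzvzh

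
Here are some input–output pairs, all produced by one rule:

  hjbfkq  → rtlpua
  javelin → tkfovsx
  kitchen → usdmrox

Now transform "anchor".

Each output is the input with this applied: shift every letter 10 places forward in the alphabet (wrapping around).
"anchor" → "kxmryb".

kxmryb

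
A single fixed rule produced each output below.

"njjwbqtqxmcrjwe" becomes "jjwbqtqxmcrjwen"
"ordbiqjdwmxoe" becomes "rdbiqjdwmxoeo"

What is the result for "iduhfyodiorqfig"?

duhfyodiorqfigi

The rule is to move the first character to the end.
Applying that to "iduhfyodiorqfig" gives "duhfyodiorqfigi".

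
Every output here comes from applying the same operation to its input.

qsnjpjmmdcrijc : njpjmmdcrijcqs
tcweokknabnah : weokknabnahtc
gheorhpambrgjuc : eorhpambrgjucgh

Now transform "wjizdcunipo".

izdcunipowj

In each case the input is transformed by: move the first 2 characters to the end (rotate left by 2).
So "wjizdcunipo" becomes "izdcunipowj".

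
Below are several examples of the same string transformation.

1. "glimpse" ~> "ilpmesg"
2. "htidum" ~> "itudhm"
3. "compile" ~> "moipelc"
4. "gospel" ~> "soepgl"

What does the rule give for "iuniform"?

nufiroim

Rule — move the first character to the end, then swap each adjacent pair of characters (1↔2, 3↔4, ...).
Applying both steps to "iuniform": "uniformi", then "nufiroim".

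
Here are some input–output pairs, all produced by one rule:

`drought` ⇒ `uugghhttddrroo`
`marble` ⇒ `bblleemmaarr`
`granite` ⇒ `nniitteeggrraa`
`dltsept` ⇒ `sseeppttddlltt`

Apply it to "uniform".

Looking at the pairs, the operation is to move the first 3 characters to the end (rotate left by 3), then double every character.
Starting from "uniform": after the first operation, "formuni"; after the second, "ffoorrmmuunnii".

ffoorrmmuunnii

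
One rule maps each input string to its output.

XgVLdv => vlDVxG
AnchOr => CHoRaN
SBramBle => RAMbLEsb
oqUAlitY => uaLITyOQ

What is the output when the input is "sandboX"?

The transformation: move the first 2 characters to the end (rotate left by 2), then flip the case of every letter.
For "sandboX" the result is "NDBOxSA".

NDBOxSA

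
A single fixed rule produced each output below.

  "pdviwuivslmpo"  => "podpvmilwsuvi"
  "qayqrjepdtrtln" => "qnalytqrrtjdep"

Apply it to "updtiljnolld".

Each output is the input with this applied: take characters alternately from the front and the back (1st, last, 2nd, 2nd-last, ...).
Doing the same to "updtiljnolld": "udpldltoinlj".

udpldltoinlj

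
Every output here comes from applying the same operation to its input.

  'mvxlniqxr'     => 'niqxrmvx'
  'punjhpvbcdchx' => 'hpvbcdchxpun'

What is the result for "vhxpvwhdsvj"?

The rule is to move the first 3 characters to the end (rotate left by 3), then delete the first character.
For "vhxpvwhdsvj", step one produces "pvwhdsvjvhx"; step two turns that into "vwhdsvjvhx".

vwhdsvjvhx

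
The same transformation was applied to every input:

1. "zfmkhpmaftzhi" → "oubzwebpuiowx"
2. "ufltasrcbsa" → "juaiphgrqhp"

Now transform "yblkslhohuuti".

Looking at the pairs, the operation is to shift every letter 11 places backward in the alphabet (wrapping around).
So "yblkslhohuuti" becomes "nqazhawdwjjix".

nqazhawdwjjix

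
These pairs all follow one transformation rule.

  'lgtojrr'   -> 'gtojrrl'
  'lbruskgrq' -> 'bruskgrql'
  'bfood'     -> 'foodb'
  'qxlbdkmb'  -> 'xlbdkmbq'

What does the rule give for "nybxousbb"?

The pattern: move the first character to the end.
On "nybxousbb" that produces "ybxousbbn".

ybxousbbn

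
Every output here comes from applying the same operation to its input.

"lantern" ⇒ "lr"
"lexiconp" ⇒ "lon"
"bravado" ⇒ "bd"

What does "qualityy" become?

qty

The pattern: swap each adjacent pair of characters (1↔2, 3↔4, ...), then keep one character in every 3, starting at position 2 (positions 2nd, 5th, 8th, ...).
Applying both steps to "qualityy": "uqlatiyy", then "qty".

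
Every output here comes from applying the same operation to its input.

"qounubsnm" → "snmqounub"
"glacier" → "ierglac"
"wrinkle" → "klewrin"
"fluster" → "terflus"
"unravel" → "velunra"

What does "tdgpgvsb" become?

In each case the input is transformed by: move the last 3 characters to the front (rotate right by 3).
"tdgpgvsb" → "vsbtdgpg".

vsbtdgpg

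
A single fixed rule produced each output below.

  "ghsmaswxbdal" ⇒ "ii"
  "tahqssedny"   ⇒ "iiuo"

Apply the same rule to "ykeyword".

oauoe

The transformation: shift every letter 10 places backward in the alphabet (wrapping around), then keep only the vowels.
Applying both steps to "ykeyword": "oauomeht", then "oauoe".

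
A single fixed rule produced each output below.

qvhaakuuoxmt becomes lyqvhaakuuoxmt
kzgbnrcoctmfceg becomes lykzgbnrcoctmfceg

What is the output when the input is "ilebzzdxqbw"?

lyilebzzdxqbw

Rule — prepend "ly".
Doing the same to "ilebzzdxqbw": "lyilebzzdxqbw".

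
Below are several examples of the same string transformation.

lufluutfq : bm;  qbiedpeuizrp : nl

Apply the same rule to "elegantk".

pg

Rule — shift every letter 4 places backward in the alphabet (wrapping around), then keep only the last 2 characters.
On "elegantk": the first step gives "ahacwjpg", and the second then gives "pg".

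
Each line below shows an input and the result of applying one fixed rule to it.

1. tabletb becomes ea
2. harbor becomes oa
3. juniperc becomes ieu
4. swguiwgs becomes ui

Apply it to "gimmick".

Rule — move the first 2 characters to the end (rotate left by 2), then keep only the vowels.
For "gimmick" the result is "ii".
(Check on "swguiwgs": → "guiwgssw" → "ui" ✓)

ii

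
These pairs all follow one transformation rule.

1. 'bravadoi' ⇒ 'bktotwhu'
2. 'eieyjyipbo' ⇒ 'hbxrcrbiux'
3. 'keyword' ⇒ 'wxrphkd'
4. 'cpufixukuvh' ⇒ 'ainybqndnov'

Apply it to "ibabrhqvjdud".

wutukajocwnb

Each output is the input with this applied: swap the first and last characters, then shift every letter 7 places backward in the alphabet (wrapping around).
"ibabrhqvjdud" → "wutukajocwnb".
(Check on "bravadoi": → "iravadob" → "bktotwhu" ✓)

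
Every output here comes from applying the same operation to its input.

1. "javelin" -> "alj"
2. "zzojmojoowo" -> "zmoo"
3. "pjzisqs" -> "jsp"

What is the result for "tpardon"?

The pattern: move the first character to the end, then keep one character in every 3, starting at position 1 (positions 1st, 4th, 7th, ...).
For "tpardon", step one produces "pardont"; step two turns that into "pdt".

pdt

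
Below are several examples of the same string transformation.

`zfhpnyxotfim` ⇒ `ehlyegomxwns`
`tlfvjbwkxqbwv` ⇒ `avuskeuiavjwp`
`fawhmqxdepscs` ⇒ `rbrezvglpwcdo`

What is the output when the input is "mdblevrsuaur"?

ztqlcakduqrt

The transformation: move the last 3 characters to the front (rotate right by 3), then shift every letter 1 place backward in the alphabet (wrapping around).
Working it through for "mdblevrsuaur": intermediate "aurmdblevrsu", final "ztqlcakduqrt".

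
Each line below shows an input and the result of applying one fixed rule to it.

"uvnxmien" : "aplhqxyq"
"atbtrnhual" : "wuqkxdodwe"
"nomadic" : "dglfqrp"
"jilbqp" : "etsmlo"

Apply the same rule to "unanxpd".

The pattern: move the first 3 characters to the end (rotate left by 3), then shift every letter 3 places forward in the alphabet (wrapping around).
For "unanxpd", step one produces "nxpduna"; step two turns that into "qasgxqd".

qasgxqd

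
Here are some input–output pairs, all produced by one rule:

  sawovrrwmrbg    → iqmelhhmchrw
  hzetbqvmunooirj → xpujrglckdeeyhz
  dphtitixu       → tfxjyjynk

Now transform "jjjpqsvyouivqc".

zzzfgiloekylgs

Looking at the pairs, the operation is to shift every letter 10 places backward in the alphabet (wrapping around).
Applying that to "jjjpqsvyouivqc" gives "zzzfgiloekylgs".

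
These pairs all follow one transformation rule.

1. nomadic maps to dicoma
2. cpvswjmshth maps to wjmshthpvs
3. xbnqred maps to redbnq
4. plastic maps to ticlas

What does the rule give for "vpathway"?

Rule — delete the first character, then move the first 3 characters to the end (rotate left by 3).
Working it through for "vpathway": intermediate "pathway", final "hwaypat".

hwaypat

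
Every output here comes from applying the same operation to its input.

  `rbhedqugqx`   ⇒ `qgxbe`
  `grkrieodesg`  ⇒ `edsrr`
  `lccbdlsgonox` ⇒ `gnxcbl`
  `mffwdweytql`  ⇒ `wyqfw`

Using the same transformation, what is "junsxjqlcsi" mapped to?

In each case the input is transformed by: keep every other character starting from the second (positions 2nd, 4th, 6th, ...), then move the last 3 characters to the front (rotate right by 3).
So "junsxjqlcsi" becomes "jlsus".

jlsus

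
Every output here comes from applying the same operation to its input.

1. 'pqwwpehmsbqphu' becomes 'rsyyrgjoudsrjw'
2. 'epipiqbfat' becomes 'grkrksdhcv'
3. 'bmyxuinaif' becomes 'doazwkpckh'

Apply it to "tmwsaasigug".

voyuccukiwi

Looking at the pairs, the operation is to shift every letter 2 places forward in the alphabet (wrapping around).
On "tmwsaasigug" that produces "voyuccukiwi".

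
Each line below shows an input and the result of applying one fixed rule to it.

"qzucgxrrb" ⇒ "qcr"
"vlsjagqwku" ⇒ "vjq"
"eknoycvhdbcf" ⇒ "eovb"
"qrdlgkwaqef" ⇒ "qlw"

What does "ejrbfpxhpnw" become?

ebx

The transformation: delete the last 2 characters, then keep one character in every 3, starting at position 1 (positions 1st, 4th, 7th, ...).
Working it through for "ejrbfpxhpnw": intermediate "ejrbfpxhp", final "ebx".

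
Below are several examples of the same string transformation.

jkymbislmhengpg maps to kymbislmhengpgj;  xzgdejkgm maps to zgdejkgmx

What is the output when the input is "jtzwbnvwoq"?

tzwbnvwoqj

In each case the input is transformed by: move the first character to the end.
On "jtzwbnvwoq" that produces "tzwbnvwoqj".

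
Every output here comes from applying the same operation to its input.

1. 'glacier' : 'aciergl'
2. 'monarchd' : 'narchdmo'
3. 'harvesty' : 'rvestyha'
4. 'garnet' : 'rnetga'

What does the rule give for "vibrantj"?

brantjvi

Rule — move the first 2 characters to the end (rotate left by 2).
"vibrantj" → "brantjvi".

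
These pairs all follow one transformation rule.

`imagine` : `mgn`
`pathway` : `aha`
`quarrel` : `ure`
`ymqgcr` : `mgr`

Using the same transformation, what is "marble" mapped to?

The pattern: keep every other character starting from the second (positions 2nd, 4th, 6th, ...).
"marble" → "abe".

abe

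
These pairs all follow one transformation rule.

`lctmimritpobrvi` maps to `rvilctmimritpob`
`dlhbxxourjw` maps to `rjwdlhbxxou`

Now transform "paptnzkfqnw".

The rule is to move the last 3 characters to the front (rotate right by 3).
Doing the same to "paptnzkfqnw": "qnwpaptnzkf".

qnwpaptnzkf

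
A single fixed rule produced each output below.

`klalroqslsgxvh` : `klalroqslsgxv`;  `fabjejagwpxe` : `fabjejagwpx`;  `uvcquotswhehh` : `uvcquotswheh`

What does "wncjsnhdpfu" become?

wncjsnhdpf

The rule is to delete the last character.
On "wncjsnhdpfu" that produces "wncjsnhdpf".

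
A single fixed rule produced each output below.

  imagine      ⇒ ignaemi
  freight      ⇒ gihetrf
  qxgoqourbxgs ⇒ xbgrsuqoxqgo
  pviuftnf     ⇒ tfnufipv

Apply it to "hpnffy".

fnfpyh

The rule is to move the last 3 characters to the front (rotate right by 3), then take characters alternately from the front and the back (1st, last, 2nd, 2nd-last, ...).
Applying both steps to "hpnffy": "ffyhpn", then "fnfpyh".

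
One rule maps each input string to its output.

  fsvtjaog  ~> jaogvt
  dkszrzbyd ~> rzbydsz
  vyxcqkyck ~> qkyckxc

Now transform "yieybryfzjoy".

Each output is the input with this applied: delete the first 2 characters, then move the first 2 characters to the end (rotate left by 2).
Applying both steps to "yieybryfzjoy": "eybryfzjoy", then "bryfzjoyey".
(Check on "vyxcqkyck": → "xcqkyck" → "qkyckxc" ✓)

bryfzjoyey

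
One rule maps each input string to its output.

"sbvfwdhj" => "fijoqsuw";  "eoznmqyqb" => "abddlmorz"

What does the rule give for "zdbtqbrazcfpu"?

cdeghmmnoopqs

The rule is to shift every letter 13 places forward in the alphabet (wrapping around) — i.e. ROT13, then sort the characters into alphabetical order.
For "zdbtqbrazcfpu" the result is "cdeghmmnoopqs".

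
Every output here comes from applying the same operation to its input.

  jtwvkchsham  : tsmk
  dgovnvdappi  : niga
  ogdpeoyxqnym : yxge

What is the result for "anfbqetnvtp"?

qpnn

Each output is the input with this applied: keep one character in every 3, starting at position 2 (positions 2nd, 5th, 8th, ...), then sort the characters into reverse alphabetical order.
On "anfbqetnvtp": the first step gives "nqnp", and the second then gives "qpnn".
(Check on "jtwvkchsham": → "tksm" → "tsmk" ✓)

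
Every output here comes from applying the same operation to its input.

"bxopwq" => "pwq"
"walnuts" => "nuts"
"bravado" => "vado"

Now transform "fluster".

The pattern: delete the first 3 characters.
Doing the same to "fluster": "ster".

ster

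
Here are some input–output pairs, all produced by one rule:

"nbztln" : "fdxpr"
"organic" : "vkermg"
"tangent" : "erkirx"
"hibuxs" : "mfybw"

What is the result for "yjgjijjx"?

The transformation: delete the first character, then shift every letter 4 places forward in the alphabet (wrapping around).
Applying both steps to "yjgjijjx": "jgjijjx", then "nknmnnb".

nknmnnb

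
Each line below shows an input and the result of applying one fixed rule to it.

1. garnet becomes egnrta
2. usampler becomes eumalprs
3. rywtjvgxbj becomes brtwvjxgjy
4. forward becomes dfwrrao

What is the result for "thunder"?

rtnuedh

Each output is the input with this applied: swap each adjacent pair of characters (1↔2, 3↔4, ...), then swap the first and last characters.
Starting from "thunder": after the first operation, "htnuedr"; after the second, "rtnuedh".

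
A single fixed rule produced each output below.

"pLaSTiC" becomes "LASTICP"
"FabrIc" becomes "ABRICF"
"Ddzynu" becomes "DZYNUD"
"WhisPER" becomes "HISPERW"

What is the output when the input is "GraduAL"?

RADUALG

The pattern: move the first character to the end, then convert every letter to uppercase.
"GraduAL" → "RADUALG".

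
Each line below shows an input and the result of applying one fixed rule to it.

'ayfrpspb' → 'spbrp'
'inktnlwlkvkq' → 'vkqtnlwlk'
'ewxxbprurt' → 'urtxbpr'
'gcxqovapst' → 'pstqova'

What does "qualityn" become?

Rule — delete the first 3 characters, then move the last 3 characters to the front (rotate right by 3).
So "qualityn" becomes "tynli".

tynli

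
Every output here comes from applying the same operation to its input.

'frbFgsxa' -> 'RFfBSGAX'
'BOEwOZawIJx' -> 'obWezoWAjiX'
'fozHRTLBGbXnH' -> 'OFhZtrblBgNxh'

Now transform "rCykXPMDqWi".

The pattern: flip the case of every letter, then swap each adjacent pair of characters (1↔2, 3↔4, ...).
On "rCykXPMDqWi" that produces "cRKYpxdmwQI".

cRKYpxdmwQI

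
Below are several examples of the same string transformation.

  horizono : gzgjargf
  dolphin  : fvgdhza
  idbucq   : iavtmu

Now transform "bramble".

wtjsetd

The pattern: shift every letter 8 places backward in the alphabet (wrapping around), then move the last character to the front.
So "bramble" becomes "wtjsetd".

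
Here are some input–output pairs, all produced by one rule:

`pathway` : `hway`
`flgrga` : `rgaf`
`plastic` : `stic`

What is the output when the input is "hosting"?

The rule is to move the first 3 characters to the end (rotate left by 3), then keep only the first 4 characters.
For "hosting", step one produces "tinghos"; step two turns that into "ting".

ting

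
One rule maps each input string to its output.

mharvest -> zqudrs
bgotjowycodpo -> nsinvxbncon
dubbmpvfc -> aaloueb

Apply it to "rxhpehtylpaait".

The transformation: shift every letter 1 place backward in the alphabet (wrapping around), then delete the first 2 characters.
Applying both steps to "rxhpehtylpaait": "qwgodgsxkozzhs", then "godgsxkozzhs".

godgsxkozzhs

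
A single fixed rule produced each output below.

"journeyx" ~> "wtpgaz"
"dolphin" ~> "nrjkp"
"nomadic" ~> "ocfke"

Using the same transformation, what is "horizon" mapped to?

tkbqp

Rule — delete the first 2 characters, then shift every letter 2 places forward in the alphabet (wrapping around).
For "horizon", step one produces "rizon"; step two turns that into "tkbqp".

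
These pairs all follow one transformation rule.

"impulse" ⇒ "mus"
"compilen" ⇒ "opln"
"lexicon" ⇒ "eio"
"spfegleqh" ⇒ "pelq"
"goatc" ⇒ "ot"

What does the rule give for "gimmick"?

imc

The transformation: keep every other character starting from the second (positions 2nd, 4th, 6th, ...).
On "gimmick" that produces "imc".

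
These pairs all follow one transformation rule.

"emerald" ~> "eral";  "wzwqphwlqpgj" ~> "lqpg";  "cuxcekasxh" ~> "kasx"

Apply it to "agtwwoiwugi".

Rule — move the last character to the front, then keep only the last 4 characters.
"agtwwoiwugi" → "iagtwwoiwug" → "iwug".

iwug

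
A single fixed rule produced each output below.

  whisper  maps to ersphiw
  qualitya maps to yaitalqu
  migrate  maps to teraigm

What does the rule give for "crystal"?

alstryc

The rule is to reverse the string, then swap each adjacent pair of characters (1↔2, 3↔4, ...).
"crystal" → "latsyrc" → "alstryc".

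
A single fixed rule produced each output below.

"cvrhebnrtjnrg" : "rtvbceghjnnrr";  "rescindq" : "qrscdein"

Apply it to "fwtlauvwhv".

The pattern: sort the characters into alphabetical order, then move the last 3 characters to the front (rotate right by 3).
"fwtlauvwhv" → "afhltuvvww" → "vwwafhltuv".

vwwafhltuv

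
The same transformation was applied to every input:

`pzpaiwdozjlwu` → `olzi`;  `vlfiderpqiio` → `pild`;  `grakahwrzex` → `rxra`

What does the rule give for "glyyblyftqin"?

What's happening: keep one character in every 3, starting at position 2 (positions 2nd, 5th, 8th, ...), then move the last 2 characters to the front (rotate right by 2).
"glyyblyftqin" → "lbfi" → "filb".

filb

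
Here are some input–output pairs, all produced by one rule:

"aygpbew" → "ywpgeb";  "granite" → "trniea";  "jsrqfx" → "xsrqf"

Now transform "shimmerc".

rmmihec

Each output is the input with this applied: delete the first character, then sort the characters into reverse alphabetical order.
Starting from "shimmerc": after the first operation, "himmerc"; after the second, "rmmihec".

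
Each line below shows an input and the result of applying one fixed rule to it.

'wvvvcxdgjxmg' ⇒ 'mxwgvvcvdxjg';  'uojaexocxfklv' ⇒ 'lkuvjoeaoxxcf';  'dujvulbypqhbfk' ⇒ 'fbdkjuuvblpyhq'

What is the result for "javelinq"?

nijqvale

The transformation: move the last 3 characters to the front (rotate right by 3), then swap each adjacent pair of characters (1↔2, 3↔4, ...).
Applying both steps to "javelinq": "inqjavel", then "nijqvale".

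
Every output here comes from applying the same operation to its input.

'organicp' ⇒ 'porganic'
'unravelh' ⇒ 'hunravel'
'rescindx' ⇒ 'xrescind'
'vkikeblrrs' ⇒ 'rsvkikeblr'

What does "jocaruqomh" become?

The transformation: move the first 3 characters to the end (rotate left by 3), then swap the front and back halves of the string.
Doing the same to "jocaruqomh": "mhjocaruqo".

mhjocaruqo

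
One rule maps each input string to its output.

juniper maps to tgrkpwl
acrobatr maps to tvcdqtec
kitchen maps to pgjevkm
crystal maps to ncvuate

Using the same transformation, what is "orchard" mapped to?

ftcjetq

Each output is the input with this applied: reverse the string, then shift every letter 2 places forward in the alphabet (wrapping around).
On "orchard": the first step gives "drahcro", and the second then gives "ftcjetq".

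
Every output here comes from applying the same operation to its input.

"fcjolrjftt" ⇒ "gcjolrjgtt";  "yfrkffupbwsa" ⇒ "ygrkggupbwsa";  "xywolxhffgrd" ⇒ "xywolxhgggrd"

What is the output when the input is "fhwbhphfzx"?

Looking at the pairs, the operation is to replace every "f" with "g".
Doing the same to "fhwbhphfzx": "ghwbhphgzx".

ghwbhphgzx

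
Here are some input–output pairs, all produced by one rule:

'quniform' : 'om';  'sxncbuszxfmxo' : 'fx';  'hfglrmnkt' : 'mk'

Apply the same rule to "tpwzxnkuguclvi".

The transformation: keep every other character starting from the second (positions 2nd, 4th, 6th, ...), then keep only the last 2 characters.
"tpwzxnkuguclvi" → "li".

li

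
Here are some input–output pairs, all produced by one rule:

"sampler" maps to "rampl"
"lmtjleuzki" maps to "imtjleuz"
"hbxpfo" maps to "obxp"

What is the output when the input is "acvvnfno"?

Each output is the input with this applied: swap the first and last characters, then delete the last 2 characters.
"acvvnfno" → "ocvvnfna" → "ocvvnf".

ocvvnf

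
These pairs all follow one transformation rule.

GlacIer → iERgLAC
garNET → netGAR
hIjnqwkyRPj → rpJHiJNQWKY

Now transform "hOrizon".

ZONHoRI

Looking at the pairs, the operation is to flip the case of every letter, then move the last 3 characters to the front (rotate right by 3).
Starting from "hOrizon": after the first operation, "HoRIZON"; after the second, "ZONHoRI".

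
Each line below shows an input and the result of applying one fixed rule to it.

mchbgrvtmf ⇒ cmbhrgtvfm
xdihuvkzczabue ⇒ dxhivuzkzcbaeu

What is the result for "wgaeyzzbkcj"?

gweazybzckj

Rule — swap each adjacent pair of characters (1↔2, 3↔4, ...).
Applying that to "wgaeyzzbkcj" gives "gweazybzckj".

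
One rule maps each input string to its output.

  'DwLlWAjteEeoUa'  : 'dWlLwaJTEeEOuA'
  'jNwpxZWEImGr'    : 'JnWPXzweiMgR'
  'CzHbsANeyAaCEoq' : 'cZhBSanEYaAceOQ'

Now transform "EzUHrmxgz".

eZuhRMXGZ

What's happening: flip the case of every letter.
So "EzUHrmxgz" becomes "eZuhRMXGZ".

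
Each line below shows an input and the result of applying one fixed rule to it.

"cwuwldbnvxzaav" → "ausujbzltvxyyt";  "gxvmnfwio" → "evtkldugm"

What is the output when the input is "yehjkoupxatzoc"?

wcfhimsnvyrxma

The pattern: shift every letter 2 places backward in the alphabet (wrapping around).
"yehjkoupxatzoc" → "wcfhimsnvyrxma".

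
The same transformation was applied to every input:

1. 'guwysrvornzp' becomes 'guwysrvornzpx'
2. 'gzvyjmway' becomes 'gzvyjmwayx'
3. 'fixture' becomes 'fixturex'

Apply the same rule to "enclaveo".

enclaveox

In each case the input is transformed by: append "x".
So "enclaveo" becomes "enclaveox".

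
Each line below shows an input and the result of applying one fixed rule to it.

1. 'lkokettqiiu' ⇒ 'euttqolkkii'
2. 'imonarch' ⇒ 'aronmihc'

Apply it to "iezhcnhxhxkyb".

bzyxxnkihhhec

What's happening: sort the characters into reverse alphabetical order, then move the last character to the front.
For "iezhcnhxhxkyb", step one produces "zyxxnkihhhecb"; step two turns that into "bzyxxnkihhhec".
(Check on "imonarch": → "ronmihca" → "aronmihc" ✓)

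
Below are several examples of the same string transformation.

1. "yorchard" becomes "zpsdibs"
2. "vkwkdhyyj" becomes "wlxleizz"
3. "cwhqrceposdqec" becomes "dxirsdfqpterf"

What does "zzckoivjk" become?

aadlpjwk

In each case the input is transformed by: shift every letter 1 place forward in the alphabet (wrapping around), then delete the last character.
"zzckoivjk" → "aadlpjwkl" → "aadlpjwk".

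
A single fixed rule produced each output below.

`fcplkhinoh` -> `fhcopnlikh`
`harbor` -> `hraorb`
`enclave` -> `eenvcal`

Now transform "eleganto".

The rule is to take characters alternately from the front and the back (1st, last, 2nd, 2nd-last, ...).
For "eleganto" the result is "eoltenga".

eoltenga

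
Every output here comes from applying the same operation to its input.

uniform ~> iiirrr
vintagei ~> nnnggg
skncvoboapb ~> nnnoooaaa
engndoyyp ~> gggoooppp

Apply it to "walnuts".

lllttt

The rule is to keep one character in every 3, starting at position 3 (positions 3rd, 6th, 9th, ...), then repeat every character 3 times.
On "walnuts" that produces "lllttt".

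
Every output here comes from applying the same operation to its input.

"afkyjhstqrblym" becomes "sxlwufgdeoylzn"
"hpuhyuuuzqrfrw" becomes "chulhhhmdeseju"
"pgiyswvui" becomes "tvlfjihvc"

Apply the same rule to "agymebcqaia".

tlzropdnvnn

Looking at the pairs, the operation is to shift every letter 13 places forward in the alphabet (wrapping around) — i.e. ROT13, then move the first character to the end.
Starting from "agymebcqaia": after the first operation, "ntlzropdnvn"; after the second, "tlzropdnvnn".
(Check on "hpuhyuuuzqrfrw": → "uchulhhhmdesej" → "chulhhhmdeseju" ✓)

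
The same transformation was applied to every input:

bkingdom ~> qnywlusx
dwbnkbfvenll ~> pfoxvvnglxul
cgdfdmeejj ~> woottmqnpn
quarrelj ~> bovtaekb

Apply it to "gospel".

The pattern: shift every letter 10 places forward in the alphabet (wrapping around), then swap the front and back halves of the string.
"gospel" → "qyczov" → "zovqyc".

zovqyc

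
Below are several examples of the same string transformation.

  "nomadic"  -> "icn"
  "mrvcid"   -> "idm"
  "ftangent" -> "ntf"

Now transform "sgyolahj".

hjs

Each output is the input with this applied: move the first character to the end, then keep only the last 3 characters.
Applying that to "sgyolahj" gives "hjs".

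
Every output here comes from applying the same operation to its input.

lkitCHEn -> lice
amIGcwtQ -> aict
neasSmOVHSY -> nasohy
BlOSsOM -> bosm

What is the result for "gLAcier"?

gair

In each case the input is transformed by: keep every other character starting from the first (positions 1st, 3rd, 5th, ...), then convert every letter to lowercase.
So "gLAcier" becomes "gair".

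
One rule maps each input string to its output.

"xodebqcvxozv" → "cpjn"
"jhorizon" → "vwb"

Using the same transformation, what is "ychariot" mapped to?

qfh

What's happening: shift every letter 12 places backward in the alphabet (wrapping around), then keep one character in every 3, starting at position 2 (positions 2nd, 5th, 8th, ...).
On "ychariot": the first step gives "mqvofwch", and the second then gives "qfh".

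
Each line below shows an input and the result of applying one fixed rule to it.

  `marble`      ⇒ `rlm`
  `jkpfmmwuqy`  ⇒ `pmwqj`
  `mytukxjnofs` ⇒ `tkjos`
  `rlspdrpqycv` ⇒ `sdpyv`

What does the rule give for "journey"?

uny

The rule is to move the first character to the end, then keep every other character starting from the second (positions 2nd, 4th, 6th, ...).
Starting from "journey": after the first operation, "ourneyj"; after the second, "uny".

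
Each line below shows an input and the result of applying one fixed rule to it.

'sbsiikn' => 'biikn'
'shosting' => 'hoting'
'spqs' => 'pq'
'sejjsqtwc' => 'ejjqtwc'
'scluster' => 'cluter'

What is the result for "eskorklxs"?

Each output is the input with this applied: remove every "s".
"eskorklxs" → "ekorklx".

ekorklx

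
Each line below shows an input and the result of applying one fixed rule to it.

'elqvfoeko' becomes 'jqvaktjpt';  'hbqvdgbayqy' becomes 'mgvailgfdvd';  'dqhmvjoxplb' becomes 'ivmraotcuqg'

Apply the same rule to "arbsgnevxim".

In each case the input is transformed by: shift every letter 5 places forward in the alphabet (wrapping around).
Doing the same to "arbsgnevxim": "fwgxlsjacnr".

fwgxlsjacnr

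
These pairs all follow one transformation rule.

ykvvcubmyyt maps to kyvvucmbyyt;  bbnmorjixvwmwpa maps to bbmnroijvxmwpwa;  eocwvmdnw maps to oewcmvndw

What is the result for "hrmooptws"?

rhompowts

The transformation: swap each adjacent pair of characters (1↔2, 3↔4, ...).
For "hrmooptws" the result is "rhompowts".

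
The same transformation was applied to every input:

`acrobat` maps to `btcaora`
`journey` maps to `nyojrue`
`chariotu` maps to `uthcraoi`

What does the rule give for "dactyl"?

lyadtc

In each case the input is transformed by: swap each adjacent pair of characters (1↔2, 3↔4, ...), then move the last 2 characters to the front (rotate right by 2).
For "dactyl", step one produces "adtcly"; step two turns that into "lyadtc".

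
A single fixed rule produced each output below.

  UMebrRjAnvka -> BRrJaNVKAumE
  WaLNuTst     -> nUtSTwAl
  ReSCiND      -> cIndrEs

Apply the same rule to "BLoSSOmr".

ssoMRblO

The transformation: flip the case of every letter, then move the first 3 characters to the end (rotate left by 3).
Working it through for "BLoSSOmr": intermediate "blOssoMR", final "ssoMRblO".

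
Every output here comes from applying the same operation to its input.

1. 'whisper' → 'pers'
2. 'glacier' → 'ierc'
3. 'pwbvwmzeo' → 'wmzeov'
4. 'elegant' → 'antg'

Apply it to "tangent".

entg

Looking at the pairs, the operation is to delete the first 3 characters, then move the first character to the end.
On "tangent": the first step gives "gent", and the second then gives "entg".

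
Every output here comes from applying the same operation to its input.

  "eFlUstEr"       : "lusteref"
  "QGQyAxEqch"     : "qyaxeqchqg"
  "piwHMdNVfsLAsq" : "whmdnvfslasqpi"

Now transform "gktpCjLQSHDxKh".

tpcjlqshdxkhgk

Each output is the input with this applied: move the first 2 characters to the end (rotate left by 2), then convert every letter to lowercase.
"gktpCjLQSHDxKh" → "tpCjLQSHDxKhgk" → "tpcjlqshdxkhgk".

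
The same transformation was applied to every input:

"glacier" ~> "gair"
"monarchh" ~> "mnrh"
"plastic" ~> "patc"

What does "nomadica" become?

The pattern: keep every other character starting from the first (positions 1st, 3rd, 5th, ...).
On "nomadica" that produces "nmdc".

nmdc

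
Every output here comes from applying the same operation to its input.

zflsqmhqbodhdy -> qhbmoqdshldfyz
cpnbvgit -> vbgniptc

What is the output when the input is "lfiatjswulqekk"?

wsujltqaeikfkl

In each case the input is transformed by: swap the front and back halves of the string, then take characters alternately from the front and the back (1st, last, 2nd, 2nd-last, ...).
Starting from "lfiatjswulqekk": after the first operation, "wulqekklfiatjs"; after the second, "wsujltqaeikfkl".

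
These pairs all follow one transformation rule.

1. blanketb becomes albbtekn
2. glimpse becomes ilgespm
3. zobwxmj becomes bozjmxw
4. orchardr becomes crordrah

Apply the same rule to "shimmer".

The pattern: reverse the string, then move the last 3 characters to the front (rotate right by 3).
So "shimmer" becomes "ihsremm".

ihsremm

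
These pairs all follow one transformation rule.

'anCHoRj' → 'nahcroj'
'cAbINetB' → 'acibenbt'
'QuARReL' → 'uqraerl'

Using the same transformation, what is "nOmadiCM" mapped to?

onamidmc

Looking at the pairs, the operation is to swap each adjacent pair of characters (1↔2, 3↔4, ...), then convert every letter to lowercase.
"nOmadiCM" → "OnamidMC" → "onamidmc".
(Check on "QuARReL": → "uQRAeRL" → "uqraerl" ✓)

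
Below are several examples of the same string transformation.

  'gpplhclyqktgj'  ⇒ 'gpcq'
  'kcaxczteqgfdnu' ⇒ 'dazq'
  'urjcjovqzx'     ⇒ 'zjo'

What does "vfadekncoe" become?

oak

In each case the input is transformed by: keep one character in every 3, starting at position 3 (positions 3rd, 6th, 9th, ...), then move the last character to the front.
Starting from "vfadekncoe": after the first operation, "ako"; after the second, "oak".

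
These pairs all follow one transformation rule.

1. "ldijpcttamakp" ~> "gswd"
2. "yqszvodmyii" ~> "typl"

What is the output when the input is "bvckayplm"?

ydo

The rule is to shift every letter 3 places forward in the alphabet (wrapping around), then keep one character in every 3, starting at position 2 (positions 2nd, 5th, 8th, ...).
Doing the same to "bvckayplm": "ydo".
(Check on "ldijpcttamakp": → "oglmsfwwdpdns" → "gswd" ✓)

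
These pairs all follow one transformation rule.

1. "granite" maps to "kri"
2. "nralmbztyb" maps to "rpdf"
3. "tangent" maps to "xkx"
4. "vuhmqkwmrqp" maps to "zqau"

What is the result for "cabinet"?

gmx

The pattern: keep one character in every 3, starting at position 1 (positions 1st, 4th, 7th, ...), then shift every letter 4 places forward in the alphabet (wrapping around).
Working it through for "cabinet": intermediate "cit", final "gmx".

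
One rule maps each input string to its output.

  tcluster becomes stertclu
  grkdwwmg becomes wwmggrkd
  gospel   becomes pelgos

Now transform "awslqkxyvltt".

xyvlttawslqk

Each output is the input with this applied: swap the front and back halves of the string.
On "awslqkxyvltt" that produces "xyvlttawslqk".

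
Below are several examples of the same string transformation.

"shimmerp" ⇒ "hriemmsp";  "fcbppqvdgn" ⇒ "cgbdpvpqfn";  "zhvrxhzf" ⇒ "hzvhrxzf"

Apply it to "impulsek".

mepsulik

The transformation: take characters alternately from the front and the back (1st, last, 2nd, 2nd-last, ...), then move the first 2 characters to the end (rotate left by 2).
Working it through for "impulsek": intermediate "ikmepsul", final "mepsulik".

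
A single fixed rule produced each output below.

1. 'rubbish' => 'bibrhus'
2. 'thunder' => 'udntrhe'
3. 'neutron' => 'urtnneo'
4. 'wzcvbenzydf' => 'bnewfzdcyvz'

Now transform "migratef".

The pattern: take characters alternately from the front and the back (1st, last, 2nd, 2nd-last, ...), then move the last 3 characters to the front (rotate right by 3).
For "migratef", step one produces "mfiegtra"; step two turns that into "tramfieg".

tramfieg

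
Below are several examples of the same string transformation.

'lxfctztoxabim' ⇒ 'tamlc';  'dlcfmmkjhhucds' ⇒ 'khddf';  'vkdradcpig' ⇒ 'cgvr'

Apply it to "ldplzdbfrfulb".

The transformation: keep one character in every 3, starting at position 1 (positions 1st, 4th, 7th, ...), then move the first 2 characters to the end (rotate left by 2).
"ldplzdbfrfulb" → "bfbll".

bfbll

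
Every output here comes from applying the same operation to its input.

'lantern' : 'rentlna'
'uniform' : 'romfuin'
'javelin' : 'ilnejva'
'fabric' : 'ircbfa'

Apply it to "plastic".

The rule is to move the last 2 characters to the front (rotate right by 2), then take characters alternately from the front and the back (1st, last, 2nd, 2nd-last, ...).
"plastic" → "icplast" → "itcspal".

itcspal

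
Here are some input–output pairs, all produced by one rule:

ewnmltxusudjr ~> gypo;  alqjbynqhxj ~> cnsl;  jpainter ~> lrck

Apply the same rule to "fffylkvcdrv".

hhha

The transformation: shift every letter 2 places forward in the alphabet (wrapping around), then keep only the first 4 characters.
Starting from "fffylkvcdrv": after the first operation, "hhhanmxeftx"; after the second, "hhha".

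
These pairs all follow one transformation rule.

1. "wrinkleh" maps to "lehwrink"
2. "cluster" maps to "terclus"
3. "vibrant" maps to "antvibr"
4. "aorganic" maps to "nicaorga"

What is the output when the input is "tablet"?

Looking at the pairs, the operation is to move the last 3 characters to the front (rotate right by 3).
For "tablet" the result is "lettab".

lettab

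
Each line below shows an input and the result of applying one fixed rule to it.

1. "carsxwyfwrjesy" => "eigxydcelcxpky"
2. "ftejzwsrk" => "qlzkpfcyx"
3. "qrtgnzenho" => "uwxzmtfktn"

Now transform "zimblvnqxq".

wfoshrbtwd

Rule — shift every letter 6 places forward in the alphabet (wrapping around), then move the last character to the front.
On "zimblvnqxq" that produces "wfoshrbtwd".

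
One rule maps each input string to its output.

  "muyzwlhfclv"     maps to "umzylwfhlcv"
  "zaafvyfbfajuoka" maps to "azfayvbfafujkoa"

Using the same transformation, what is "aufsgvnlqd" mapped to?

The transformation: swap each adjacent pair of characters (1↔2, 3↔4, ...).
Applying that to "aufsgvnlqd" gives "uasfvglndq".

uasfvglndq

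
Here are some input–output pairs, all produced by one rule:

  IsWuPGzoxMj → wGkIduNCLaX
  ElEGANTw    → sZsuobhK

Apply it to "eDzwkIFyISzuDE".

SrNKYwtMwgNIrs

The pattern: shift every letter 12 places backward in the alphabet (wrapping around), then flip the case of every letter.
Applying both steps to "eDzwkIFyISzuDE": "sRnkyWTmWGniRS", then "SrNKYwtMwgNIrs".
(Check on "IsWuPGzoxMj": → "WgKiDUnclAx" → "wGkIduNCLaX" ✓)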